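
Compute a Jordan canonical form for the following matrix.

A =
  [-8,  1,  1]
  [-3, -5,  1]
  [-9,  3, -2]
J_3(-5)

The characteristic polynomial is
  det(x·I − A) = x^3 + 15*x^2 + 75*x + 125 = (x + 5)^3

Eigenvalues and multiplicities (the geometric multiplicity of λ is n − rank(A − λI), which equals the number of Jordan blocks for λ):
  λ = -5: algebraic multiplicity = 3, geometric multiplicity = 1

Determining the block sizes for each eigenvalue:
  λ = -5: one block (gm = 1), so the single block has size am = 3 → block sizes [3]

Assembling the blocks gives a Jordan form
J =
  [-5,  1,  0]
  [ 0, -5,  1]
  [ 0,  0, -5]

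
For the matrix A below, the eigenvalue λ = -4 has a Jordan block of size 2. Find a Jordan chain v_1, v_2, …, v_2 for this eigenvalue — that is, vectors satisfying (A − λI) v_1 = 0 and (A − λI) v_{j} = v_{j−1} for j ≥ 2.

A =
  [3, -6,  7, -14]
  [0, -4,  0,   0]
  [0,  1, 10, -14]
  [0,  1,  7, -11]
A Jordan chain for λ = -4 of length 2:
v_1 = (1, 0, 1, 1)ᵀ
v_2 = (1, 1, 0, 0)ᵀ

Let N = A − (-4)·I. We want v_2 with N^2 v_2 = 0 but N^1 v_2 ≠ 0; then v_{j-1} := N · v_j for j = 2, …, 2.

Pick v_2 = (1, 1, 0, 0)ᵀ.
Then v_1 = N · v_2 = (1, 0, 1, 1)ᵀ.

Sanity check: (A − (-4)·I) v_1 = (0, 0, 0, 0)ᵀ = 0. ✓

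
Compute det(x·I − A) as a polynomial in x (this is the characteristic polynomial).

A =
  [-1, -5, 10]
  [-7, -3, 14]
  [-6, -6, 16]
x^3 - 12*x^2 + 48*x - 64

Expanding det(x·I − A) (e.g. by cofactor expansion or by noting that A is similar to its Jordan form J, which has the same characteristic polynomial as A) gives
  χ_A(x) = x^3 - 12*x^2 + 48*x - 64
which factors as (x - 4)^3. The eigenvalues (with algebraic multiplicities) are λ = 4 with multiplicity 3.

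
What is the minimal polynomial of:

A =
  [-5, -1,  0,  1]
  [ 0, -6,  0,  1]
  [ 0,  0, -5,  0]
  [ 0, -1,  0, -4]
x^2 + 10*x + 25

The characteristic polynomial is χ_A(x) = (x + 5)^4, so the eigenvalues are known. The minimal polynomial is
  m_A(x) = Π_λ (x − λ)^{k_λ}
where k_λ is the size of the *largest* Jordan block for λ (equivalently, the smallest k with (A − λI)^k v = 0 for every generalised eigenvector v of λ).

  λ = -5: largest Jordan block has size 2, contributing (x + 5)^2

So m_A(x) = (x + 5)^2 = x^2 + 10*x + 25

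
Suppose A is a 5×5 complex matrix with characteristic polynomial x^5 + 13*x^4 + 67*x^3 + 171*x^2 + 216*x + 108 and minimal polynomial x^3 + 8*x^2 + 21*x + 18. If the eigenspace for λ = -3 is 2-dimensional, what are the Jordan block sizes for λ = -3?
Block sizes for λ = -3: [2, 1]

Step 1 — from the characteristic polynomial, algebraic multiplicity of λ = -3 is 3. From dim ker(A − (-3)·I) = 2, there are exactly 2 Jordan blocks for λ = -3.
Step 2 — from the minimal polynomial, the factor (x + 3)^2 tells us the largest block for λ = -3 has size 2.
Step 3 — with total size 3, 2 blocks, and largest block 2, the block sizes (in nonincreasing order) are [2, 1].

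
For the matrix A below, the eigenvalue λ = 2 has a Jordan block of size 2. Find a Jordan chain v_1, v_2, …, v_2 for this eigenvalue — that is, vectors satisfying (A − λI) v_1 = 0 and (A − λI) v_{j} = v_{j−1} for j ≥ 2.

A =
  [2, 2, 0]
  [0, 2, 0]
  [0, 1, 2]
A Jordan chain for λ = 2 of length 2:
v_1 = (2, 0, 1)ᵀ
v_2 = (0, 1, 0)ᵀ

Let N = A − (2)·I. We want v_2 with N^2 v_2 = 0 but N^1 v_2 ≠ 0; then v_{j-1} := N · v_j for j = 2, …, 2.

Pick v_2 = (0, 1, 0)ᵀ.
Then v_1 = N · v_2 = (2, 0, 1)ᵀ.

Sanity check: (A − (2)·I) v_1 = (0, 0, 0)ᵀ = 0. ✓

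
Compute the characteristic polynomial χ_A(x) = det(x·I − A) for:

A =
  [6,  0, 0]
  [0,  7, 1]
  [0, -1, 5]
x^3 - 18*x^2 + 108*x - 216

Expanding det(x·I − A) (e.g. by cofactor expansion or by noting that A is similar to its Jordan form J, which has the same characteristic polynomial as A) gives
  χ_A(x) = x^3 - 18*x^2 + 108*x - 216
which factors as (x - 6)^3. The eigenvalues (with algebraic multiplicities) are λ = 6 with multiplicity 3.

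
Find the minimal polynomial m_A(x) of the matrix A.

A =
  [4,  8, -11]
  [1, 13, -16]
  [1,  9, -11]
x^3 - 6*x^2 + 12*x - 8

The characteristic polynomial is χ_A(x) = (x - 2)^3, so the eigenvalues are known. The minimal polynomial is
  m_A(x) = Π_λ (x − λ)^{k_λ}
where k_λ is the size of the *largest* Jordan block for λ (equivalently, the smallest k with (A − λI)^k v = 0 for every generalised eigenvector v of λ).

  λ = 2: largest Jordan block has size 3, contributing (x − 2)^3

So m_A(x) = (x - 2)^3 = x^3 - 6*x^2 + 12*x - 8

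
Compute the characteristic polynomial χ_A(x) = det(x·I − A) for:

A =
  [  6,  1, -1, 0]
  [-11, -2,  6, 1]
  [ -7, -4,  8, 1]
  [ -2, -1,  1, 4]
x^4 - 16*x^3 + 96*x^2 - 256*x + 256

Expanding det(x·I − A) (e.g. by cofactor expansion or by noting that A is similar to its Jordan form J, which has the same characteristic polynomial as A) gives
  χ_A(x) = x^4 - 16*x^3 + 96*x^2 - 256*x + 256
which factors as (x - 4)^4. The eigenvalues (with algebraic multiplicities) are λ = 4 with multiplicity 4.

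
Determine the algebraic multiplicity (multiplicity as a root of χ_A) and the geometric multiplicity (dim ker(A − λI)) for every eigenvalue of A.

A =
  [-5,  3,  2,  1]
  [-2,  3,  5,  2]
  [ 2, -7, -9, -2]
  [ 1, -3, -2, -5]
λ = -4: alg = 4, geom = 2

Step 1 — factor the characteristic polynomial to read off the algebraic multiplicities:
  χ_A(x) = (x + 4)^4

Step 2 — compute geometric multiplicities via the rank-nullity identity g(λ) = n − rank(A − λI):
  rank(A − (-4)·I) = 2, so dim ker(A − (-4)·I) = n − 2 = 2

Summary:
  λ = -4: algebraic multiplicity = 4, geometric multiplicity = 2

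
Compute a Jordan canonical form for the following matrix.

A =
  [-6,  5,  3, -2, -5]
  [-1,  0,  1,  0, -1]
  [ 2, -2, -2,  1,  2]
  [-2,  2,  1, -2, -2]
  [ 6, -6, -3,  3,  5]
J_2(-1) ⊕ J_2(-1) ⊕ J_1(-1)

The characteristic polynomial is
  det(x·I − A) = x^5 + 5*x^4 + 10*x^3 + 10*x^2 + 5*x + 1 = (x + 1)^5

Eigenvalues and multiplicities (the geometric multiplicity of λ is n − rank(A − λI), which equals the number of Jordan blocks for λ):
  λ = -1: algebraic multiplicity = 5, geometric multiplicity = 3

Determining the block sizes for each eigenvalue:
  λ = -1: with am = 5 and gm = 3, the partition is not yet determined (e.g. several partitions of 5 into 3 parts exist). Let N = A − (-1)·I. Computing rank(N^1) = 2, rank(N^2) = 0; the number of blocks of size ≥ j is rank(N^{j−1}) − rank(N^j), giving [3, 2]. So we have 2 block(s) of size 2, 1 block(s) of size 1 → block sizes [2, 2, 1]

Assembling the blocks gives a Jordan form
J =
  [-1,  1,  0,  0,  0]
  [ 0, -1,  0,  0,  0]
  [ 0,  0, -1,  1,  0]
  [ 0,  0,  0, -1,  0]
  [ 0,  0,  0,  0, -1]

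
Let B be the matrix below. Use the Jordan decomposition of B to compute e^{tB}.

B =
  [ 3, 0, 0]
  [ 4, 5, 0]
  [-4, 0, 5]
e^{tB} =
  [exp(3*t), 0, 0]
  [2*exp(5*t) - 2*exp(3*t), exp(5*t), 0]
  [-2*exp(5*t) + 2*exp(3*t), 0, exp(5*t)]

Strategy: write B = P · J · P⁻¹ where J is a Jordan canonical form, so e^{tB} = P · e^{tJ} · P⁻¹, and e^{tJ} can be computed block-by-block.

B has Jordan form
J =
  [3, 0, 0]
  [0, 5, 0]
  [0, 0, 5]
(up to reordering of blocks).

Per-block formulas:
  For a 1×1 block at λ = 3: exp(t · [3]) = [e^(3t)].
  For a 1×1 block at λ = 5: exp(t · [5]) = [e^(5t)].

After assembling e^{tJ} and conjugating by P, we get:

e^{tB} =
  [exp(3*t), 0, 0]
  [2*exp(5*t) - 2*exp(3*t), exp(5*t), 0]
  [-2*exp(5*t) + 2*exp(3*t), 0, exp(5*t)]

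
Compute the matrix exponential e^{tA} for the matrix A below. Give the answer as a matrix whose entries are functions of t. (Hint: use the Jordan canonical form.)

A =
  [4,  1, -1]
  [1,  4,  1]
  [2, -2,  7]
e^{tA} =
  [-t*exp(5*t) + exp(5*t), t*exp(5*t), -t*exp(5*t)]
  [t*exp(5*t), -t*exp(5*t) + exp(5*t), t*exp(5*t)]
  [2*t*exp(5*t), -2*t*exp(5*t), 2*t*exp(5*t) + exp(5*t)]

Strategy: write A = P · J · P⁻¹ where J is a Jordan canonical form, so e^{tA} = P · e^{tJ} · P⁻¹, and e^{tJ} can be computed block-by-block.

A has Jordan form
J =
  [5, 1, 0]
  [0, 5, 0]
  [0, 0, 5]
(up to reordering of blocks).

Per-block formulas:
  For a 1×1 block at λ = 5: exp(t · [5]) = [e^(5t)].
  For a 2×2 Jordan block J_2(5): exp(t · J_2(5)) = e^(5t)·(I + t·N), where N is the 2×2 nilpotent shift.

After assembling e^{tJ} and conjugating by P, we get:

e^{tA} =
  [-t*exp(5*t) + exp(5*t), t*exp(5*t), -t*exp(5*t)]
  [t*exp(5*t), -t*exp(5*t) + exp(5*t), t*exp(5*t)]
  [2*t*exp(5*t), -2*t*exp(5*t), 2*t*exp(5*t) + exp(5*t)]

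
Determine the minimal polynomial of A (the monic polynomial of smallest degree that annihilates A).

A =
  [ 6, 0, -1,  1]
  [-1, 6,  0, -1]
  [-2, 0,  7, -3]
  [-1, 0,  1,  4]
x^3 - 17*x^2 + 96*x - 180

The characteristic polynomial is χ_A(x) = (x - 6)^3*(x - 5), so the eigenvalues are known. The minimal polynomial is
  m_A(x) = Π_λ (x − λ)^{k_λ}
where k_λ is the size of the *largest* Jordan block for λ (equivalently, the smallest k with (A − λI)^k v = 0 for every generalised eigenvector v of λ).

  λ = 5: largest Jordan block has size 1, contributing (x − 5)
  λ = 6: largest Jordan block has size 2, contributing (x − 6)^2

So m_A(x) = (x - 6)^2*(x - 5) = x^3 - 17*x^2 + 96*x - 180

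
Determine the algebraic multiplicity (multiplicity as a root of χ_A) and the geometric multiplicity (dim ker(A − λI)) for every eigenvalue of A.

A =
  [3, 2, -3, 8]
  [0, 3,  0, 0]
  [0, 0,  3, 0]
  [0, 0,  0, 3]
λ = 3: alg = 4, geom = 3

Step 1 — factor the characteristic polynomial to read off the algebraic multiplicities:
  χ_A(x) = (x - 3)^4

Step 2 — compute geometric multiplicities via the rank-nullity identity g(λ) = n − rank(A − λI):
  rank(A − (3)·I) = 1, so dim ker(A − (3)·I) = n − 1 = 3

Summary:
  λ = 3: algebraic multiplicity = 4, geometric multiplicity = 3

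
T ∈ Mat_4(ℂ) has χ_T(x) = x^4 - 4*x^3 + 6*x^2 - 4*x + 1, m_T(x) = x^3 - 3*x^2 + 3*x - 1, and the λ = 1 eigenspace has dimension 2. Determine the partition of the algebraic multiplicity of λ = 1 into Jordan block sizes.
Block sizes for λ = 1: [3, 1]

Step 1 — from the characteristic polynomial, algebraic multiplicity of λ = 1 is 4. From dim ker(T − (1)·I) = 2, there are exactly 2 Jordan blocks for λ = 1.
Step 2 — from the minimal polynomial, the factor (x − 1)^3 tells us the largest block for λ = 1 has size 3.
Step 3 — with total size 4, 2 blocks, and largest block 3, the block sizes (in nonincreasing order) are [3, 1].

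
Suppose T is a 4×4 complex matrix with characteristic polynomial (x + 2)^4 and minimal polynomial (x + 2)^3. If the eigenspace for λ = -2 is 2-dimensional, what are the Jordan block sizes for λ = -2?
Block sizes for λ = -2: [3, 1]

Step 1 — from the characteristic polynomial, algebraic multiplicity of λ = -2 is 4. From dim ker(T − (-2)·I) = 2, there are exactly 2 Jordan blocks for λ = -2.
Step 2 — from the minimal polynomial, the factor (x + 2)^3 tells us the largest block for λ = -2 has size 3.
Step 3 — with total size 4, 2 blocks, and largest block 3, the block sizes (in nonincreasing order) are [3, 1].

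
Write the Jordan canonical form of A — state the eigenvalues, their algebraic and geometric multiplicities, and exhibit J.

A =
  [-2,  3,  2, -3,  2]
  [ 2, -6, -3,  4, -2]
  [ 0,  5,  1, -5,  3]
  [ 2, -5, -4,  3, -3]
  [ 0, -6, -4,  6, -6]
J_3(-2) ⊕ J_2(-2)

The characteristic polynomial is
  det(x·I − A) = x^5 + 10*x^4 + 40*x^3 + 80*x^2 + 80*x + 32 = (x + 2)^5

Eigenvalues and multiplicities (the geometric multiplicity of λ is n − rank(A − λI), which equals the number of Jordan blocks for λ):
  λ = -2: algebraic multiplicity = 5, geometric multiplicity = 2

Determining the block sizes for each eigenvalue:
  λ = -2: with am = 5 and gm = 2, the partition is not yet determined (e.g. several partitions of 5 into 2 parts exist). Let N = A − (-2)·I. Computing rank(N^1) = 3, rank(N^2) = 1, rank(N^3) = 0; the number of blocks of size ≥ j is rank(N^{j−1}) − rank(N^j), giving [2, 2, 1]. So we have 1 block(s) of size 3, 1 block(s) of size 2 → block sizes [3, 2]

Assembling the blocks gives a Jordan form
J =
  [-2,  1,  0,  0,  0]
  [ 0, -2,  1,  0,  0]
  [ 0,  0, -2,  0,  0]
  [ 0,  0,  0, -2,  1]
  [ 0,  0,  0,  0, -2]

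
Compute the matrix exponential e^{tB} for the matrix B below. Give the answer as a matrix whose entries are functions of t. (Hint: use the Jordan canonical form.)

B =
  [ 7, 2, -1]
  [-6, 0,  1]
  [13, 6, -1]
e^{tB} =
  [5*t*exp(2*t) + exp(2*t), 2*t*exp(2*t), -t*exp(2*t)]
  [-5*t^2*exp(2*t)/2 - 6*t*exp(2*t), -t^2*exp(2*t) - 2*t*exp(2*t) + exp(2*t), t^2*exp(2*t)/2 + t*exp(2*t)]
  [-5*t^2*exp(2*t) + 13*t*exp(2*t), -2*t^2*exp(2*t) + 6*t*exp(2*t), t^2*exp(2*t) - 3*t*exp(2*t) + exp(2*t)]

Strategy: write B = P · J · P⁻¹ where J is a Jordan canonical form, so e^{tB} = P · e^{tJ} · P⁻¹, and e^{tJ} can be computed block-by-block.

B has Jordan form
J =
  [2, 1, 0]
  [0, 2, 1]
  [0, 0, 2]
(up to reordering of blocks).

Per-block formulas:
  For a 3×3 Jordan block J_3(2): exp(t · J_3(2)) = e^(2t)·(I + t·N + (t^2/2)·N^2), where N is the 3×3 nilpotent shift.

After assembling e^{tJ} and conjugating by P, we get:

e^{tB} =
  [5*t*exp(2*t) + exp(2*t), 2*t*exp(2*t), -t*exp(2*t)]
  [-5*t^2*exp(2*t)/2 - 6*t*exp(2*t), -t^2*exp(2*t) - 2*t*exp(2*t) + exp(2*t), t^2*exp(2*t)/2 + t*exp(2*t)]
  [-5*t^2*exp(2*t) + 13*t*exp(2*t), -2*t^2*exp(2*t) + 6*t*exp(2*t), t^2*exp(2*t) - 3*t*exp(2*t) + exp(2*t)]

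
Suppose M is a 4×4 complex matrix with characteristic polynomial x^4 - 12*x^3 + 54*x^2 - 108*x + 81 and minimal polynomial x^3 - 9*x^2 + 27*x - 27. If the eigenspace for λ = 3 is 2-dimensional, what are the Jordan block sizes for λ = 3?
Block sizes for λ = 3: [3, 1]

Step 1 — from the characteristic polynomial, algebraic multiplicity of λ = 3 is 4. From dim ker(M − (3)·I) = 2, there are exactly 2 Jordan blocks for λ = 3.
Step 2 — from the minimal polynomial, the factor (x − 3)^3 tells us the largest block for λ = 3 has size 3.
Step 3 — with total size 4, 2 blocks, and largest block 3, the block sizes (in nonincreasing order) are [3, 1].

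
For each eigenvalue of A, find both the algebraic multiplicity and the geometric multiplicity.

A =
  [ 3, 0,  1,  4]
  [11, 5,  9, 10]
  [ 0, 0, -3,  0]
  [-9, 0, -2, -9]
λ = -3: alg = 3, geom = 1; λ = 5: alg = 1, geom = 1

Step 1 — factor the characteristic polynomial to read off the algebraic multiplicities:
  χ_A(x) = (x - 5)*(x + 3)^3

Step 2 — compute geometric multiplicities via the rank-nullity identity g(λ) = n − rank(A − λI):
  rank(A − (-3)·I) = 3, so dim ker(A − (-3)·I) = n − 3 = 1
  rank(A − (5)·I) = 3, so dim ker(A − (5)·I) = n − 3 = 1

Summary:
  λ = -3: algebraic multiplicity = 3, geometric multiplicity = 1
  λ = 5: algebraic multiplicity = 1, geometric multiplicity = 1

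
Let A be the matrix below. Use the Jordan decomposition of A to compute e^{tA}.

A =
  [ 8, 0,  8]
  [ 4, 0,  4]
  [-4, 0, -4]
e^{tA} =
  [2*exp(4*t) - 1, 0, 2*exp(4*t) - 2]
  [exp(4*t) - 1, 1, exp(4*t) - 1]
  [1 - exp(4*t), 0, 2 - exp(4*t)]

Strategy: write A = P · J · P⁻¹ where J is a Jordan canonical form, so e^{tA} = P · e^{tJ} · P⁻¹, and e^{tJ} can be computed block-by-block.

A has Jordan form
J =
  [0, 0, 0]
  [0, 0, 0]
  [0, 0, 4]
(up to reordering of blocks).

Per-block formulas:
  For a 1×1 block at λ = 0: exp(t · [0]) = [e^(0t)].
  For a 1×1 block at λ = 4: exp(t · [4]) = [e^(4t)].

After assembling e^{tJ} and conjugating by P, we get:

e^{tA} =
  [2*exp(4*t) - 1, 0, 2*exp(4*t) - 2]
  [exp(4*t) - 1, 1, exp(4*t) - 1]
  [1 - exp(4*t), 0, 2 - exp(4*t)]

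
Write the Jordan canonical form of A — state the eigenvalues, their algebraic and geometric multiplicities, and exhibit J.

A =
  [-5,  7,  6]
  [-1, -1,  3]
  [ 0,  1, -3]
J_3(-3)

The characteristic polynomial is
  det(x·I − A) = x^3 + 9*x^2 + 27*x + 27 = (x + 3)^3

Eigenvalues and multiplicities (the geometric multiplicity of λ is n − rank(A − λI), which equals the number of Jordan blocks for λ):
  λ = -3: algebraic multiplicity = 3, geometric multiplicity = 1

Determining the block sizes for each eigenvalue:
  λ = -3: one block (gm = 1), so the single block has size am = 3 → block sizes [3]

Assembling the blocks gives a Jordan form
J =
  [-3,  1,  0]
  [ 0, -3,  1]
  [ 0,  0, -3]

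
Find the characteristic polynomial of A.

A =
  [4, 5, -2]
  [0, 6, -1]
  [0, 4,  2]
x^3 - 12*x^2 + 48*x - 64

Expanding det(x·I − A) (e.g. by cofactor expansion or by noting that A is similar to its Jordan form J, which has the same characteristic polynomial as A) gives
  χ_A(x) = x^3 - 12*x^2 + 48*x - 64
which factors as (x - 4)^3. The eigenvalues (with algebraic multiplicities) are λ = 4 with multiplicity 3.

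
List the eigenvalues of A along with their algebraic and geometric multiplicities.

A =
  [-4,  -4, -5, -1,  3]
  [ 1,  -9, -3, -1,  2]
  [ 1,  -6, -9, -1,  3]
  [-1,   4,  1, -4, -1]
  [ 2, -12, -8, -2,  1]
λ = -5: alg = 5, geom = 2

Step 1 — factor the characteristic polynomial to read off the algebraic multiplicities:
  χ_A(x) = (x + 5)^5

Step 2 — compute geometric multiplicities via the rank-nullity identity g(λ) = n − rank(A − λI):
  rank(A − (-5)·I) = 3, so dim ker(A − (-5)·I) = n − 3 = 2

Summary:
  λ = -5: algebraic multiplicity = 5, geometric multiplicity = 2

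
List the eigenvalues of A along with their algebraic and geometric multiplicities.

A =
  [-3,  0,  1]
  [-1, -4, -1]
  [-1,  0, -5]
λ = -4: alg = 3, geom = 2

Step 1 — factor the characteristic polynomial to read off the algebraic multiplicities:
  χ_A(x) = (x + 4)^3

Step 2 — compute geometric multiplicities via the rank-nullity identity g(λ) = n − rank(A − λI):
  rank(A − (-4)·I) = 1, so dim ker(A − (-4)·I) = n − 1 = 2

Summary:
  λ = -4: algebraic multiplicity = 3, geometric multiplicity = 2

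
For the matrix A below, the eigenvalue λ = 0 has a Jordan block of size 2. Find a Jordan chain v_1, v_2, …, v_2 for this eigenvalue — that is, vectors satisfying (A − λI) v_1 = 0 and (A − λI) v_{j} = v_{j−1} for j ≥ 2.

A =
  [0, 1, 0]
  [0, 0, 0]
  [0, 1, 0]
A Jordan chain for λ = 0 of length 2:
v_1 = (1, 0, 1)ᵀ
v_2 = (0, 1, 0)ᵀ

Let N = A − (0)·I. We want v_2 with N^2 v_2 = 0 but N^1 v_2 ≠ 0; then v_{j-1} := N · v_j for j = 2, …, 2.

Pick v_2 = (0, 1, 0)ᵀ.
Then v_1 = N · v_2 = (1, 0, 1)ᵀ.

Sanity check: (A − (0)·I) v_1 = (0, 0, 0)ᵀ = 0. ✓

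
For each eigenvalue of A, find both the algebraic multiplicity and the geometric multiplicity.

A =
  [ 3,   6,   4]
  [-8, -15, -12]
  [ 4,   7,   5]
λ = -5: alg = 1, geom = 1; λ = -1: alg = 2, geom = 1

Step 1 — factor the characteristic polynomial to read off the algebraic multiplicities:
  χ_A(x) = (x + 1)^2*(x + 5)

Step 2 — compute geometric multiplicities via the rank-nullity identity g(λ) = n − rank(A − λI):
  rank(A − (-5)·I) = 2, so dim ker(A − (-5)·I) = n − 2 = 1
  rank(A − (-1)·I) = 2, so dim ker(A − (-1)·I) = n − 2 = 1

Summary:
  λ = -5: algebraic multiplicity = 1, geometric multiplicity = 1
  λ = -1: algebraic multiplicity = 2, geometric multiplicity = 1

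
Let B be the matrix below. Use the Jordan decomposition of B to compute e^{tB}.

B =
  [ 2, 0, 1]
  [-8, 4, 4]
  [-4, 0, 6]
e^{tB} =
  [-2*t*exp(4*t) + exp(4*t), 0, t*exp(4*t)]
  [-8*t*exp(4*t), exp(4*t), 4*t*exp(4*t)]
  [-4*t*exp(4*t), 0, 2*t*exp(4*t) + exp(4*t)]

Strategy: write B = P · J · P⁻¹ where J is a Jordan canonical form, so e^{tB} = P · e^{tJ} · P⁻¹, and e^{tJ} can be computed block-by-block.

B has Jordan form
J =
  [4, 1, 0]
  [0, 4, 0]
  [0, 0, 4]
(up to reordering of blocks).

Per-block formulas:
  For a 2×2 Jordan block J_2(4): exp(t · J_2(4)) = e^(4t)·(I + t·N), where N is the 2×2 nilpotent shift.
  For a 1×1 block at λ = 4: exp(t · [4]) = [e^(4t)].

After assembling e^{tJ} and conjugating by P, we get:

e^{tB} =
  [-2*t*exp(4*t) + exp(4*t), 0, t*exp(4*t)]
  [-8*t*exp(4*t), exp(4*t), 4*t*exp(4*t)]
  [-4*t*exp(4*t), 0, 2*t*exp(4*t) + exp(4*t)]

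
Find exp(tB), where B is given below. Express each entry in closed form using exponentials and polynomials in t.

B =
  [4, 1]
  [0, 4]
e^{tB} =
  [exp(4*t), t*exp(4*t)]
  [0, exp(4*t)]

Strategy: write B = P · J · P⁻¹ where J is a Jordan canonical form, so e^{tB} = P · e^{tJ} · P⁻¹, and e^{tJ} can be computed block-by-block.

B has Jordan form
J =
  [4, 1]
  [0, 4]
(up to reordering of blocks).

Per-block formulas:
  For a 2×2 Jordan block J_2(4): exp(t · J_2(4)) = e^(4t)·(I + t·N), where N is the 2×2 nilpotent shift.

After assembling e^{tJ} and conjugating by P, we get:

e^{tB} =
  [exp(4*t), t*exp(4*t)]
  [0, exp(4*t)]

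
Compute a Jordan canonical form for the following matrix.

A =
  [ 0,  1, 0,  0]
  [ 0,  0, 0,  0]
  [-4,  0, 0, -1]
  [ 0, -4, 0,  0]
J_2(0) ⊕ J_2(0)

The characteristic polynomial is
  det(x·I − A) = x^4

Eigenvalues and multiplicities (the geometric multiplicity of λ is n − rank(A − λI), which equals the number of Jordan blocks for λ):
  λ = 0: algebraic multiplicity = 4, geometric multiplicity = 2

Determining the block sizes for each eigenvalue:
  λ = 0: with am = 4 and gm = 2, the partition is not yet determined (e.g. several partitions of 4 into 2 parts exist). Let N = A − (0)·I. Computing rank(N^1) = 2, rank(N^2) = 0; the number of blocks of size ≥ j is rank(N^{j−1}) − rank(N^j), giving [2, 2]. So we have 2 block(s) of size 2 → block sizes [2, 2]

Assembling the blocks gives a Jordan form
J =
  [0, 1, 0, 0]
  [0, 0, 0, 0]
  [0, 0, 0, 1]
  [0, 0, 0, 0]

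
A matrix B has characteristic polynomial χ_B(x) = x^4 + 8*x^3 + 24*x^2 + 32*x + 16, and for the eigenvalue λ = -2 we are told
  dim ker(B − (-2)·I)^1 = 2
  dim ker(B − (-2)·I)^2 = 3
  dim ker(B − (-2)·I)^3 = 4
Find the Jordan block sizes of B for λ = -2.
Block sizes for λ = -2: [3, 1]

From the dimensions of kernels of powers, the number of Jordan blocks of size at least j is d_j − d_{j−1} where d_j = dim ker(N^j) (with d_0 = 0). Computing the differences gives [2, 1, 1].
The number of blocks of size exactly k is (#blocks of size ≥ k) − (#blocks of size ≥ k + 1), so the partition is: 1 block(s) of size 1, 1 block(s) of size 3.
In nonincreasing order the block sizes are [3, 1].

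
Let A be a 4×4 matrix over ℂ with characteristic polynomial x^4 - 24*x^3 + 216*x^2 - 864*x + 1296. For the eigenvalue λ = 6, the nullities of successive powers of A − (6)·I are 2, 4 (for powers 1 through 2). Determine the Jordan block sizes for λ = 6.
Block sizes for λ = 6: [2, 2]

From the dimensions of kernels of powers, the number of Jordan blocks of size at least j is d_j − d_{j−1} where d_j = dim ker(N^j) (with d_0 = 0). Computing the differences gives [2, 2].
The number of blocks of size exactly k is (#blocks of size ≥ k) − (#blocks of size ≥ k + 1), so the partition is: 2 block(s) of size 2.
In nonincreasing order the block sizes are [2, 2].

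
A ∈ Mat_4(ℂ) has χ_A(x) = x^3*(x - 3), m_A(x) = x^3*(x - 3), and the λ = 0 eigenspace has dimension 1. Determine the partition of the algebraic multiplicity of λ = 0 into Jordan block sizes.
Block sizes for λ = 0: [3]

Step 1 — from the characteristic polynomial, algebraic multiplicity of λ = 0 is 3. From dim ker(A − (0)·I) = 1, there are exactly 1 Jordan blocks for λ = 0.
Step 2 — from the minimal polynomial, the factor (x − 0)^3 tells us the largest block for λ = 0 has size 3.
Step 3 — with total size 3, 1 blocks, and largest block 3, the block sizes (in nonincreasing order) are [3].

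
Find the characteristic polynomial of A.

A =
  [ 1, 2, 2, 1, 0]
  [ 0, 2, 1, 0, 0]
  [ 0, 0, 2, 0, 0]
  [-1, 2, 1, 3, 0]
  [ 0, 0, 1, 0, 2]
x^5 - 10*x^4 + 40*x^3 - 80*x^2 + 80*x - 32

Expanding det(x·I − A) (e.g. by cofactor expansion or by noting that A is similar to its Jordan form J, which has the same characteristic polynomial as A) gives
  χ_A(x) = x^5 - 10*x^4 + 40*x^3 - 80*x^2 + 80*x - 32
which factors as (x - 2)^5. The eigenvalues (with algebraic multiplicities) are λ = 2 with multiplicity 5.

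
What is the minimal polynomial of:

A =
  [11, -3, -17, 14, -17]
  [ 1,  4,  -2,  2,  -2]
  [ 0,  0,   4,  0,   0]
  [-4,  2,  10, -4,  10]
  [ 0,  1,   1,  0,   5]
x^3 - 12*x^2 + 48*x - 64

The characteristic polynomial is χ_A(x) = (x - 4)^5, so the eigenvalues are known. The minimal polynomial is
  m_A(x) = Π_λ (x − λ)^{k_λ}
where k_λ is the size of the *largest* Jordan block for λ (equivalently, the smallest k with (A − λI)^k v = 0 for every generalised eigenvector v of λ).

  λ = 4: largest Jordan block has size 3, contributing (x − 4)^3

So m_A(x) = (x - 4)^3 = x^3 - 12*x^2 + 48*x - 64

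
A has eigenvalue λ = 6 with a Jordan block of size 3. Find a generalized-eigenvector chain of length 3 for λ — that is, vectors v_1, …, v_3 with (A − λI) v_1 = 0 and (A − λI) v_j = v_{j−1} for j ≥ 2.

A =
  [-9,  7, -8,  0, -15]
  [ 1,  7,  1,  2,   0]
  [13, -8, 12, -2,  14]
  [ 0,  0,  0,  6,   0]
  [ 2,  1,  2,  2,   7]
A Jordan chain for λ = 6 of length 3:
v_1 = (0, -1, 1, 0, -1)ᵀ
v_2 = (-1, 3, -3, 0, 4)ᵀ
v_3 = (1, 2, 0, 0, 0)ᵀ

Let N = A − (6)·I. We want v_3 with N^3 v_3 = 0 but N^2 v_3 ≠ 0; then v_{j-1} := N · v_j for j = 3, …, 2.

Pick v_3 = (1, 2, 0, 0, 0)ᵀ.
Then v_2 = N · v_3 = (-1, 3, -3, 0, 4)ᵀ.
Then v_1 = N · v_2 = (0, -1, 1, 0, -1)ᵀ.

Sanity check: (A − (6)·I) v_1 = (0, 0, 0, 0, 0)ᵀ = 0. ✓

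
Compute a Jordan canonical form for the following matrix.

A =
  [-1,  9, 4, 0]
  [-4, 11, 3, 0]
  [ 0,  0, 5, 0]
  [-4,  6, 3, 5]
J_3(5) ⊕ J_1(5)

The characteristic polynomial is
  det(x·I − A) = x^4 - 20*x^3 + 150*x^2 - 500*x + 625 = (x - 5)^4

Eigenvalues and multiplicities (the geometric multiplicity of λ is n − rank(A − λI), which equals the number of Jordan blocks for λ):
  λ = 5: algebraic multiplicity = 4, geometric multiplicity = 2

Determining the block sizes for each eigenvalue:
  λ = 5: with am = 4 and gm = 2, the partition is not yet determined (e.g. several partitions of 4 into 2 parts exist). Let N = A − (5)·I. Computing rank(N^1) = 2, rank(N^2) = 1, rank(N^3) = 0; the number of blocks of size ≥ j is rank(N^{j−1}) − rank(N^j), giving [2, 1, 1]. So we have 1 block(s) of size 3, 1 block(s) of size 1 → block sizes [3, 1]

Assembling the blocks gives a Jordan form
J =
  [5, 1, 0, 0]
  [0, 5, 1, 0]
  [0, 0, 5, 0]
  [0, 0, 0, 5]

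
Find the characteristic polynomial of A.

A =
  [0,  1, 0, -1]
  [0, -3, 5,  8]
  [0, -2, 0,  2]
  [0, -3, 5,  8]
x^4 - 5*x^3

Expanding det(x·I − A) (e.g. by cofactor expansion or by noting that A is similar to its Jordan form J, which has the same characteristic polynomial as A) gives
  χ_A(x) = x^4 - 5*x^3
which factors as x^3*(x - 5). The eigenvalues (with algebraic multiplicities) are λ = 0 with multiplicity 3, λ = 5 with multiplicity 1.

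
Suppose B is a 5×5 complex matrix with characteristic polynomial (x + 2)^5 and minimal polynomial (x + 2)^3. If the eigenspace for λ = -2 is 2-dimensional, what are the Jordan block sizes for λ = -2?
Block sizes for λ = -2: [3, 2]

Step 1 — from the characteristic polynomial, algebraic multiplicity of λ = -2 is 5. From dim ker(B − (-2)·I) = 2, there are exactly 2 Jordan blocks for λ = -2.
Step 2 — from the minimal polynomial, the factor (x + 2)^3 tells us the largest block for λ = -2 has size 3.
Step 3 — with total size 5, 2 blocks, and largest block 3, the block sizes (in nonincreasing order) are [3, 2].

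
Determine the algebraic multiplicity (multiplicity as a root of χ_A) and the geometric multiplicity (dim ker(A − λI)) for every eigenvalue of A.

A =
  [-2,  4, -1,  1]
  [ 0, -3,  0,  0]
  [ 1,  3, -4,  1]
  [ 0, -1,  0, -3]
λ = -3: alg = 4, geom = 2

Step 1 — factor the characteristic polynomial to read off the algebraic multiplicities:
  χ_A(x) = (x + 3)^4

Step 2 — compute geometric multiplicities via the rank-nullity identity g(λ) = n − rank(A − λI):
  rank(A − (-3)·I) = 2, so dim ker(A − (-3)·I) = n − 2 = 2

Summary:
  λ = -3: algebraic multiplicity = 4, geometric multiplicity = 2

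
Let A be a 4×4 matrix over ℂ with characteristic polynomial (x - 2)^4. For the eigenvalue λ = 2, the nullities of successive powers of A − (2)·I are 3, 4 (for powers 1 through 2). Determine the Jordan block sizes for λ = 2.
Block sizes for λ = 2: [2, 1, 1]

From the dimensions of kernels of powers, the number of Jordan blocks of size at least j is d_j − d_{j−1} where d_j = dim ker(N^j) (with d_0 = 0). Computing the differences gives [3, 1].
The number of blocks of size exactly k is (#blocks of size ≥ k) − (#blocks of size ≥ k + 1), so the partition is: 2 block(s) of size 1, 1 block(s) of size 2.
In nonincreasing order the block sizes are [2, 1, 1].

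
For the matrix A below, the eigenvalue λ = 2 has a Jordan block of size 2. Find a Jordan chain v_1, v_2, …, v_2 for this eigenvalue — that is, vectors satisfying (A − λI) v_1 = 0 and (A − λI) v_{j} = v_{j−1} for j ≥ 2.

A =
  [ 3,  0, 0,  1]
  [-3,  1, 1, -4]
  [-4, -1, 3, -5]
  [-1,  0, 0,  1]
A Jordan chain for λ = 2 of length 2:
v_1 = (1, -3, -4, -1)ᵀ
v_2 = (1, 0, 0, 0)ᵀ

Let N = A − (2)·I. We want v_2 with N^2 v_2 = 0 but N^1 v_2 ≠ 0; then v_{j-1} := N · v_j for j = 2, …, 2.

Pick v_2 = (1, 0, 0, 0)ᵀ.
Then v_1 = N · v_2 = (1, -3, -4, -1)ᵀ.

Sanity check: (A − (2)·I) v_1 = (0, 0, 0, 0)ᵀ = 0. ✓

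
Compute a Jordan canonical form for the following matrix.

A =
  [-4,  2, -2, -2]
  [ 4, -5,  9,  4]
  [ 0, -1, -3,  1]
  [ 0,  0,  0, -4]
J_3(-4) ⊕ J_1(-4)

The characteristic polynomial is
  det(x·I − A) = x^4 + 16*x^3 + 96*x^2 + 256*x + 256 = (x + 4)^4

Eigenvalues and multiplicities (the geometric multiplicity of λ is n − rank(A − λI), which equals the number of Jordan blocks for λ):
  λ = -4: algebraic multiplicity = 4, geometric multiplicity = 2

Determining the block sizes for each eigenvalue:
  λ = -4: with am = 4 and gm = 2, the partition is not yet determined (e.g. several partitions of 4 into 2 parts exist). Let N = A − (-4)·I. Computing rank(N^1) = 2, rank(N^2) = 1, rank(N^3) = 0; the number of blocks of size ≥ j is rank(N^{j−1}) − rank(N^j), giving [2, 1, 1]. So we have 1 block(s) of size 3, 1 block(s) of size 1 → block sizes [3, 1]

Assembling the blocks gives a Jordan form
J =
  [-4,  1,  0,  0]
  [ 0, -4,  1,  0]
  [ 0,  0, -4,  0]
  [ 0,  0,  0, -4]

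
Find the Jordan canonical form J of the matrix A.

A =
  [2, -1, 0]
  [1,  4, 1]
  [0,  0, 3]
J_3(3)

The characteristic polynomial is
  det(x·I − A) = x^3 - 9*x^2 + 27*x - 27 = (x - 3)^3

Eigenvalues and multiplicities (the geometric multiplicity of λ is n − rank(A − λI), which equals the number of Jordan blocks for λ):
  λ = 3: algebraic multiplicity = 3, geometric multiplicity = 1

Determining the block sizes for each eigenvalue:
  λ = 3: one block (gm = 1), so the single block has size am = 3 → block sizes [3]

Assembling the blocks gives a Jordan form
J =
  [3, 1, 0]
  [0, 3, 1]
  [0, 0, 3]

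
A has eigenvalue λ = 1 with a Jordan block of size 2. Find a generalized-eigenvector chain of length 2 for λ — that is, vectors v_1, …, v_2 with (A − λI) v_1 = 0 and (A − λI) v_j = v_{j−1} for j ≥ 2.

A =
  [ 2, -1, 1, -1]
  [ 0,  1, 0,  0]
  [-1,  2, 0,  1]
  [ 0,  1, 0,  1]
A Jordan chain for λ = 1 of length 2:
v_1 = (1, 0, -1, 0)ᵀ
v_2 = (1, 0, 0, 0)ᵀ

Let N = A − (1)·I. We want v_2 with N^2 v_2 = 0 but N^1 v_2 ≠ 0; then v_{j-1} := N · v_j for j = 2, …, 2.

Pick v_2 = (1, 0, 0, 0)ᵀ.
Then v_1 = N · v_2 = (1, 0, -1, 0)ᵀ.

Sanity check: (A − (1)·I) v_1 = (0, 0, 0, 0)ᵀ = 0. ✓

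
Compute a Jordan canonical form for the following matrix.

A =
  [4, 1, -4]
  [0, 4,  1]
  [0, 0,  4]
J_3(4)

The characteristic polynomial is
  det(x·I − A) = x^3 - 12*x^2 + 48*x - 64 = (x - 4)^3

Eigenvalues and multiplicities (the geometric multiplicity of λ is n − rank(A − λI), which equals the number of Jordan blocks for λ):
  λ = 4: algebraic multiplicity = 3, geometric multiplicity = 1

Determining the block sizes for each eigenvalue:
  λ = 4: one block (gm = 1), so the single block has size am = 3 → block sizes [3]

Assembling the blocks gives a Jordan form
J =
  [4, 1, 0]
  [0, 4, 1]
  [0, 0, 4]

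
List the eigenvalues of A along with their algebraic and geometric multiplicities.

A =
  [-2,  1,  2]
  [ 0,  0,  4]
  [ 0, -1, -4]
λ = -2: alg = 3, geom = 2

Step 1 — factor the characteristic polynomial to read off the algebraic multiplicities:
  χ_A(x) = (x + 2)^3

Step 2 — compute geometric multiplicities via the rank-nullity identity g(λ) = n − rank(A − λI):
  rank(A − (-2)·I) = 1, so dim ker(A − (-2)·I) = n − 1 = 2

Summary:
  λ = -2: algebraic multiplicity = 3, geometric multiplicity = 2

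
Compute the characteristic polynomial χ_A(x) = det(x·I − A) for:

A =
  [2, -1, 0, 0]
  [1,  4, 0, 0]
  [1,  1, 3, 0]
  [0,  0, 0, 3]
x^4 - 12*x^3 + 54*x^2 - 108*x + 81

Expanding det(x·I − A) (e.g. by cofactor expansion or by noting that A is similar to its Jordan form J, which has the same characteristic polynomial as A) gives
  χ_A(x) = x^4 - 12*x^3 + 54*x^2 - 108*x + 81
which factors as (x - 3)^4. The eigenvalues (with algebraic multiplicities) are λ = 3 with multiplicity 4.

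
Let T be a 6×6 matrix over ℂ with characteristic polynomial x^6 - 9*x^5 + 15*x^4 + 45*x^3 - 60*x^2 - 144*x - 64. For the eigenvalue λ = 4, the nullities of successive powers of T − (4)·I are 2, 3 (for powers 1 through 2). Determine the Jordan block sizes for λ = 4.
Block sizes for λ = 4: [2, 1]

From the dimensions of kernels of powers, the number of Jordan blocks of size at least j is d_j − d_{j−1} where d_j = dim ker(N^j) (with d_0 = 0). Computing the differences gives [2, 1].
The number of blocks of size exactly k is (#blocks of size ≥ k) − (#blocks of size ≥ k + 1), so the partition is: 1 block(s) of size 1, 1 block(s) of size 2.
In nonincreasing order the block sizes are [2, 1].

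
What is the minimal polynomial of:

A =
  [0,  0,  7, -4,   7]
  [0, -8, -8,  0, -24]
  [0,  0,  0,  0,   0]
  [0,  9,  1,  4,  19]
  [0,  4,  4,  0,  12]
x^4 - 8*x^3 + 16*x^2

The characteristic polynomial is χ_A(x) = x^3*(x - 4)^2, so the eigenvalues are known. The minimal polynomial is
  m_A(x) = Π_λ (x − λ)^{k_λ}
where k_λ is the size of the *largest* Jordan block for λ (equivalently, the smallest k with (A − λI)^k v = 0 for every generalised eigenvector v of λ).

  λ = 0: largest Jordan block has size 2, contributing (x − 0)^2
  λ = 4: largest Jordan block has size 2, contributing (x − 4)^2

So m_A(x) = x^2*(x - 4)^2 = x^4 - 8*x^3 + 16*x^2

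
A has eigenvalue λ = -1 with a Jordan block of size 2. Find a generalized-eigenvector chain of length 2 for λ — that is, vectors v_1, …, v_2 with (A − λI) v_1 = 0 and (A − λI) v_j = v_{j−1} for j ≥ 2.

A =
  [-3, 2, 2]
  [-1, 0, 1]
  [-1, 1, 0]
A Jordan chain for λ = -1 of length 2:
v_1 = (-2, -1, -1)ᵀ
v_2 = (1, 0, 0)ᵀ

Let N = A − (-1)·I. We want v_2 with N^2 v_2 = 0 but N^1 v_2 ≠ 0; then v_{j-1} := N · v_j for j = 2, …, 2.

Pick v_2 = (1, 0, 0)ᵀ.
Then v_1 = N · v_2 = (-2, -1, -1)ᵀ.

Sanity check: (A − (-1)·I) v_1 = (0, 0, 0)ᵀ = 0. ✓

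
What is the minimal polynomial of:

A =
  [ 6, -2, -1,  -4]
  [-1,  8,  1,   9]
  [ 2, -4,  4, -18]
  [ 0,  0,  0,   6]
x^3 - 18*x^2 + 108*x - 216

The characteristic polynomial is χ_A(x) = (x - 6)^4, so the eigenvalues are known. The minimal polynomial is
  m_A(x) = Π_λ (x − λ)^{k_λ}
where k_λ is the size of the *largest* Jordan block for λ (equivalently, the smallest k with (A − λI)^k v = 0 for every generalised eigenvector v of λ).

  λ = 6: largest Jordan block has size 3, contributing (x − 6)^3

So m_A(x) = (x - 6)^3 = x^3 - 18*x^2 + 108*x - 216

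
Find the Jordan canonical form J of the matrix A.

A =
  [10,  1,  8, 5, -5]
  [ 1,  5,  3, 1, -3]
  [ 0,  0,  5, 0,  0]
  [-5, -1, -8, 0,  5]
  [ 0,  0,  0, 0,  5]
J_3(5) ⊕ J_1(5) ⊕ J_1(5)

The characteristic polynomial is
  det(x·I − A) = x^5 - 25*x^4 + 250*x^3 - 1250*x^2 + 3125*x - 3125 = (x - 5)^5

Eigenvalues and multiplicities (the geometric multiplicity of λ is n − rank(A − λI), which equals the number of Jordan blocks for λ):
  λ = 5: algebraic multiplicity = 5, geometric multiplicity = 3

Determining the block sizes for each eigenvalue:
  λ = 5: with am = 5 and gm = 3, the partition is not yet determined (e.g. several partitions of 5 into 3 parts exist). Let N = A − (5)·I. Computing rank(N^1) = 2, rank(N^2) = 1, rank(N^3) = 0; the number of blocks of size ≥ j is rank(N^{j−1}) − rank(N^j), giving [3, 1, 1]. So we have 1 block(s) of size 3, 2 block(s) of size 1 → block sizes [3, 1, 1]

Assembling the blocks gives a Jordan form
J =
  [5, 1, 0, 0, 0]
  [0, 5, 1, 0, 0]
  [0, 0, 5, 0, 0]
  [0, 0, 0, 5, 0]
  [0, 0, 0, 0, 5]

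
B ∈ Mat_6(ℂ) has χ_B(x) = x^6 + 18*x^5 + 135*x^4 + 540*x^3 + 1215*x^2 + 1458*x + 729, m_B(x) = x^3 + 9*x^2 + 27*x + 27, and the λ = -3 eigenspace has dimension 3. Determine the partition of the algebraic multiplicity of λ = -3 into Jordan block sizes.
Block sizes for λ = -3: [3, 2, 1]

Step 1 — from the characteristic polynomial, algebraic multiplicity of λ = -3 is 6. From dim ker(B − (-3)·I) = 3, there are exactly 3 Jordan blocks for λ = -3.
Step 2 — from the minimal polynomial, the factor (x + 3)^3 tells us the largest block for λ = -3 has size 3.
Step 3 — with total size 6, 3 blocks, and largest block 3, the block sizes (in nonincreasing order) are [3, 2, 1].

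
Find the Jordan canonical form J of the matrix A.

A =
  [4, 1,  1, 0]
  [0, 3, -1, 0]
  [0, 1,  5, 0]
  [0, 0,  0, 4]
J_2(4) ⊕ J_1(4) ⊕ J_1(4)

The characteristic polynomial is
  det(x·I − A) = x^4 - 16*x^3 + 96*x^2 - 256*x + 256 = (x - 4)^4

Eigenvalues and multiplicities (the geometric multiplicity of λ is n − rank(A − λI), which equals the number of Jordan blocks for λ):
  λ = 4: algebraic multiplicity = 4, geometric multiplicity = 3

Determining the block sizes for each eigenvalue:
  λ = 4: 3 blocks summing to 4 forces exactly one block of size 2 and the rest size 1 → block sizes [2, 1, 1]

Assembling the blocks gives a Jordan form
J =
  [4, 1, 0, 0]
  [0, 4, 0, 0]
  [0, 0, 4, 0]
  [0, 0, 0, 4]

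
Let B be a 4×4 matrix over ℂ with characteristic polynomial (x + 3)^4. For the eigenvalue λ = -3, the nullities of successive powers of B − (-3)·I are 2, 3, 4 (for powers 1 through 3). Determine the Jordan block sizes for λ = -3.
Block sizes for λ = -3: [3, 1]

From the dimensions of kernels of powers, the number of Jordan blocks of size at least j is d_j − d_{j−1} where d_j = dim ker(N^j) (with d_0 = 0). Computing the differences gives [2, 1, 1].
The number of blocks of size exactly k is (#blocks of size ≥ k) − (#blocks of size ≥ k + 1), so the partition is: 1 block(s) of size 1, 1 block(s) of size 3.
In nonincreasing order the block sizes are [3, 1].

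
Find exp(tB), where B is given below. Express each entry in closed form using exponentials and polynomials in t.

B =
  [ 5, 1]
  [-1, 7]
e^{tB} =
  [-t*exp(6*t) + exp(6*t), t*exp(6*t)]
  [-t*exp(6*t), t*exp(6*t) + exp(6*t)]

Strategy: write B = P · J · P⁻¹ where J is a Jordan canonical form, so e^{tB} = P · e^{tJ} · P⁻¹, and e^{tJ} can be computed block-by-block.

B has Jordan form
J =
  [6, 1]
  [0, 6]
(up to reordering of blocks).

Per-block formulas:
  For a 2×2 Jordan block J_2(6): exp(t · J_2(6)) = e^(6t)·(I + t·N), where N is the 2×2 nilpotent shift.

After assembling e^{tJ} and conjugating by P, we get:

e^{tB} =
  [-t*exp(6*t) + exp(6*t), t*exp(6*t)]
  [-t*exp(6*t), t*exp(6*t) + exp(6*t)]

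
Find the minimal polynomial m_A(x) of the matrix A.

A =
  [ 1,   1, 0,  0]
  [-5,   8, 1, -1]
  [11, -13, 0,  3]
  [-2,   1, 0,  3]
x^3 - 9*x^2 + 27*x - 27

The characteristic polynomial is χ_A(x) = (x - 3)^4, so the eigenvalues are known. The minimal polynomial is
  m_A(x) = Π_λ (x − λ)^{k_λ}
where k_λ is the size of the *largest* Jordan block for λ (equivalently, the smallest k with (A − λI)^k v = 0 for every generalised eigenvector v of λ).

  λ = 3: largest Jordan block has size 3, contributing (x − 3)^3

So m_A(x) = (x - 3)^3 = x^3 - 9*x^2 + 27*x - 27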